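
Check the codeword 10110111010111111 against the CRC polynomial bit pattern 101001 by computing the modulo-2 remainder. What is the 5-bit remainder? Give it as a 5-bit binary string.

00000

Modulo-2 division of 10110111010111111 by 101001:
  pos 0: 101101 XOR 101001 = 000100
  pos 3: 100110 XOR 101001 = 001111
  pos 5: 111110 XOR 101001 = 010111
  pos 6: 101111 XOR 101001 = 000110
  pos 9: 110111 XOR 101001 = 011110
  pos 10: 111101 XOR 101001 = 010100
  pos 11: 101001 XOR 101001 = 000000
Remainder = 00000 (zero — the frame passes the CRC check).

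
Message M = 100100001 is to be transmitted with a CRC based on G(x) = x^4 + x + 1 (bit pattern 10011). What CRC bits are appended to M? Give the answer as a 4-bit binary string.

0110

Append 4 zeros: 1001000010000. Divide by 10011 (XOR where the leading bit is 1):
  pos 0: 10010 XOR 10011 = 00001
  pos 4: 10001 XOR 10011 = 00010
  pos 7: 10000 XOR 10011 = 00011
Remainder (last 4 bits) = 0110. This is the CRC / FCS.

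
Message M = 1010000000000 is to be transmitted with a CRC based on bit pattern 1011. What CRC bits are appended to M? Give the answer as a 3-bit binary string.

Append 3 zeros: 1010000000000000. Divide by 1011 (XOR where the leading bit is 1):
  pos 0: 1010 XOR 1011 = 0001
  pos 3: 1000 XOR 1011 = 0011
  pos 5: 1100 XOR 1011 = 0111
  pos 6: 1110 XOR 1011 = 0101
  pos 7: 1010 XOR 1011 = 0001
  pos 10: 1000 XOR 1011 = 0011
  pos 12: 1100 XOR 1011 = 0111
Remainder (last 3 bits) = 111. This is the CRC / FCS.

111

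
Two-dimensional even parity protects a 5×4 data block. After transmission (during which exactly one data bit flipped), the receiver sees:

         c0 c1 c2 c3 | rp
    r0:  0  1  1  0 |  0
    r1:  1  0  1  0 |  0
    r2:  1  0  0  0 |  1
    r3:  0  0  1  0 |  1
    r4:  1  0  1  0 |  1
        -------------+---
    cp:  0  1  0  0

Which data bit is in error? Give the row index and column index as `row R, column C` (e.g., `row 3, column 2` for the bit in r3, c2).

Recompute each row's even parity and compare to rp:
  r0: data parity 0, sent rp 0 → ok
  r1: data parity 0, sent rp 0 → ok
  r2: data parity 1, sent rp 1 → ok
  r3: data parity 1, sent rp 1 → ok
  r4: data parity 0, sent rp 1 → mismatch
Recompute each column's even parity and compare to cp:
  c0: data parity 1, sent cp 0 → mismatch
  c1: data parity 1, sent cp 1 → ok
  c2: data parity 0, sent cp 0 → ok
  c3: data parity 0, sent cp 0 → ok
Exactly one row (r4) and one column (c0) fail → the flipped bit is at their intersection.

row 4, column 0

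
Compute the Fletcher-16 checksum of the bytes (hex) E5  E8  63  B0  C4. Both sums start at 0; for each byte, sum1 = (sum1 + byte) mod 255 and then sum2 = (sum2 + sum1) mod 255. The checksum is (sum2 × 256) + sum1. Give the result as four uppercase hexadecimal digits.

Running sums (mod 255):
  after byte 0 (E5): sum1=229, sum2=229
  after byte 1 (E8): sum1=206, sum2=180
  after byte 2 (63): sum1=50, sum2=230
  after byte 3 (B0): sum1=226, sum2=201
  after byte 4 (C4): sum1=167, sum2=113
Checksum = sum2·256 + sum1 = 113·256 + 167 = 29095 = 0x71A7.

71A7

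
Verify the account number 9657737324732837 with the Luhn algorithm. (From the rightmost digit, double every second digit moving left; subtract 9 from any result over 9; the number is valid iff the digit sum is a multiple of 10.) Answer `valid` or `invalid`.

From the right, keep odd positions and double even positions (subtract 9 from any doubled value over 9):
  doubled (positions 2,4,...): 6 4 5 4 5 5 1 9 → sum 39
  kept (positions 1,3,...): 7 8 3 4 3 3 7 6 → sum 41
Total = 80.
80 mod 10 = 0, so the number is valid.

valid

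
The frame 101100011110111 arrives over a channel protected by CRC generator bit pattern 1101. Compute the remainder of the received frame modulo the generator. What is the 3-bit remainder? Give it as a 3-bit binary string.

Modulo-2 division of 101100011110111 by 1101:
  pos 0: 1011 XOR 1101 = 0110
  pos 1: 1100 XOR 1101 = 0001
  pos 4: 1001 XOR 1101 = 0100
  pos 5: 1001 XOR 1101 = 0100
  pos 6: 1001 XOR 1101 = 0100
  pos 7: 1001 XOR 1101 = 0100
  pos 8: 1000 XOR 1101 = 0101
  pos 9: 1011 XOR 1101 = 0110
  pos 10: 1101 XOR 1101 = 0000
Remainder = 001 (nonzero — an error is detected).

001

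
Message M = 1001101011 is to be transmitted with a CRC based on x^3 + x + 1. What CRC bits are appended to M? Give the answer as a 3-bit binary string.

001

Append 3 zeros: 1001101011000. Divide by 1011 (XOR where the leading bit is 1):
  pos 0: 1001 XOR 1011 = 0010
  pos 2: 1010 XOR 1011 = 0001
  pos 5: 1101 XOR 1011 = 0110
  pos 6: 1101 XOR 1011 = 0110
  pos 7: 1100 XOR 1011 = 0111
  pos 8: 1110 XOR 1011 = 0101
  pos 9: 1010 XOR 1011 = 0001
Remainder (last 3 bits) = 001. This is the CRC / FCS.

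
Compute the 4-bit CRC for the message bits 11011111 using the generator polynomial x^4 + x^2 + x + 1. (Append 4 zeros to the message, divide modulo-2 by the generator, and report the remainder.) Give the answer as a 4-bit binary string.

1110

Append 4 zeros: 110111110000. Divide by 10111 (XOR where the leading bit is 1):
  pos 0: 11011 XOR 10111 = 01100
  pos 1: 11001 XOR 10111 = 01110
  pos 2: 11101 XOR 10111 = 01010
  pos 3: 10101 XOR 10111 = 00010
  pos 6: 10000 XOR 10111 = 00111
Remainder (last 4 bits) = 1110. This is the CRC / FCS.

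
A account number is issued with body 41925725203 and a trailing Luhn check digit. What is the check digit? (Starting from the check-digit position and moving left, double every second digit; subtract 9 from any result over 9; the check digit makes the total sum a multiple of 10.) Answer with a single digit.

3

Partial digits right→left: 3 0 2 5 2 7 5 2 9 1 4
Double every second digit counting from the check-digit position (so the 1st, 3rd, 5th, ... of the partial from the right).
  doubled (with −9 where >9): 6 4 4 1 9 8 → sum 32
  kept as-is: 0 5 7 2 1 → sum 15
Total = 32 + 15 = 47.
Check digit = (10 − (47 mod 10)) mod 10 = 3.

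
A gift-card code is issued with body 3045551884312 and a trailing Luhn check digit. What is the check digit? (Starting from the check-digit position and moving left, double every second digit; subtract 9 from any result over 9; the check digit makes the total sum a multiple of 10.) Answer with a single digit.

3

Partial digits right→left: 2 1 3 4 8 8 1 5 5 5 4 0 3
Double every second digit counting from the check-digit position (so the 1st, 3rd, 5th, ... of the partial from the right).
  doubled (with −9 where >9): 4 6 7 2 1 8 6 → sum 34
  kept as-is: 1 4 8 5 5 0 → sum 23
Total = 34 + 23 = 57.
Check digit = (10 − (57 mod 10)) mod 10 = 3.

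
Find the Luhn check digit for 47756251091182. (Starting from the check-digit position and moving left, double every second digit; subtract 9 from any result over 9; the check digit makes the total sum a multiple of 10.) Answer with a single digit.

Partial digits right→left: 2 8 1 1 9 0 1 5 2 6 5 7 7 4
Double every second digit counting from the check-digit position (so the 1st, 3rd, 5th, ... of the partial from the right).
  doubled (with −9 where >9): 4 2 9 2 4 1 5 → sum 27
  kept as-is: 8 1 0 5 6 7 4 → sum 31
Total = 27 + 31 = 58.
Check digit = (10 − (58 mod 10)) mod 10 = 2.

2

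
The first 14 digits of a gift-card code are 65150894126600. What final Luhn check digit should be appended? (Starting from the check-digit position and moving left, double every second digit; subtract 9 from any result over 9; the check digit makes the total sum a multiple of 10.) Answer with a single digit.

Partial digits right→left: 0 0 6 6 2 1 4 9 8 0 5 1 5 6
Double every second digit counting from the check-digit position (so the 1st, 3rd, 5th, ... of the partial from the right).
  doubled (with −9 where >9): 0 3 4 8 7 1 1 → sum 24
  kept as-is: 0 6 1 9 0 1 6 → sum 23
Total = 24 + 23 = 47.
Check digit = (10 − (47 mod 10)) mod 10 = 3.

3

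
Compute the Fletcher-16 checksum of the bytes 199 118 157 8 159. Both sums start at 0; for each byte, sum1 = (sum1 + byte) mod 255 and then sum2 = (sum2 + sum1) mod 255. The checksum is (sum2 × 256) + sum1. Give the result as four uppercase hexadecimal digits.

Running sums (mod 255):
  after byte 0 (199): sum1=199, sum2=199
  after byte 1 (118): sum1=62, sum2=6
  after byte 2 (157): sum1=219, sum2=225
  after byte 3 (8): sum1=227, sum2=197
  after byte 4 (159): sum1=131, sum2=73
Checksum = sum2·256 + sum1 = 73·256 + 131 = 18819 = 0x4983.

4983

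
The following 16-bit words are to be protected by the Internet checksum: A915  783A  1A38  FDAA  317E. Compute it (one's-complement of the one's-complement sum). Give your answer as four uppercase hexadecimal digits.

One's-complement addition (fold any carry out of bit 15 back into bit 0):
  0xA915 + 0x783A = 0x1214F → wrap carry → 0x2150
  0x2150 + 0x1A38 = 0x03B88
  0x3B88 + 0xFDAA = 0x13932 → wrap carry → 0x3933
  0x3933 + 0x317E = 0x06AB1
One's-complement sum = 0x6AB1.
Checksum = ~0x6AB1 & 0xFFFF = 0x954E.

954E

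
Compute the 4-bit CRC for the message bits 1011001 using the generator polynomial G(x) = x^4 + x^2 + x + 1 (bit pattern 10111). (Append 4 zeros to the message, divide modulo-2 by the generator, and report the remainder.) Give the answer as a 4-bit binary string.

Append 4 zeros: 10110010000. Divide by 10111 (XOR where the leading bit is 1):
  pos 0: 10110 XOR 10111 = 00001
  pos 4: 10100 XOR 10111 = 00011
Remainder (last 4 bits) = 1100. This is the CRC / FCS.

1100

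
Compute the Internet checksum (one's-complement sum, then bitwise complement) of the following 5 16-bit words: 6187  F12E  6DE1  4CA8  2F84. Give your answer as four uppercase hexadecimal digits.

C33B

One's-complement addition (fold any carry out of bit 15 back into bit 0):
  0x6187 + 0xF12E = 0x152B5 → wrap carry → 0x52B6
  0x52B6 + 0x6DE1 = 0x0C097
  0xC097 + 0x4CA8 = 0x10D3F → wrap carry → 0x0D40
  0x0D40 + 0x2F84 = 0x03CC4
One's-complement sum = 0x3CC4.
Checksum = ~0x3CC4 & 0xFFFF = 0xC33B.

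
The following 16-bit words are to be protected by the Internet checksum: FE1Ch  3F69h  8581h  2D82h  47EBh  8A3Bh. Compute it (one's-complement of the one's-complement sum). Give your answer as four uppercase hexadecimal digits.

3D4F

One's-complement addition (fold any carry out of bit 15 back into bit 0):
  0xFE1C + 0x3F69 = 0x13D85 → wrap carry → 0x3D86
  0x3D86 + 0x8581 = 0x0C307
  0xC307 + 0x2D82 = 0x0F089
  0xF089 + 0x47EB = 0x13874 → wrap carry → 0x3875
  0x3875 + 0x8A3B = 0x0C2B0
One's-complement sum = 0xC2B0.
Checksum = ~0xC2B0 & 0xFFFF = 0x3D4F.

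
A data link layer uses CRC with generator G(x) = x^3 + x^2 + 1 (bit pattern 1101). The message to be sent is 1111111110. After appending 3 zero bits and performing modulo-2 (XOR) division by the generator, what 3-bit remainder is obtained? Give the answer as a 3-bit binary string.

Append 3 zeros: 1111111110000. Divide by 1101 (XOR where the leading bit is 1):
  pos 0: 1111 XOR 1101 = 0010
  pos 2: 1011 XOR 1101 = 0110
  pos 3: 1101 XOR 1101 = 0000
  pos 7: 1100 XOR 1101 = 0001
Remainder (last 3 bits) = 100. This is the CRC / FCS.

100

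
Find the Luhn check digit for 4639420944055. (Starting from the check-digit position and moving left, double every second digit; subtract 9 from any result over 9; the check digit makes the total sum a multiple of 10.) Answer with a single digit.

Partial digits right→left: 5 5 0 4 4 9 0 2 4 9 3 6 4
Double every second digit counting from the check-digit position (so the 1st, 3rd, 5th, ... of the partial from the right).
  doubled (with −9 where >9): 1 0 8 0 8 6 8 → sum 31
  kept as-is: 5 4 9 2 9 6 → sum 35
Total = 31 + 35 = 66.
Check digit = (10 − (66 mod 10)) mod 10 = 4.

4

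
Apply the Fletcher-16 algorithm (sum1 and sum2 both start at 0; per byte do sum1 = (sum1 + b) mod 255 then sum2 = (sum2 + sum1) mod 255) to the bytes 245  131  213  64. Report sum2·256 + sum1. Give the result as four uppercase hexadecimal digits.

Running sums (mod 255):
  after byte 0 (245): sum1=245, sum2=245
  after byte 1 (131): sum1=121, sum2=111
  after byte 2 (213): sum1=79, sum2=190
  after byte 3 (64): sum1=143, sum2=78
Checksum = sum2·256 + sum1 = 78·256 + 143 = 20111 = 0x4E8F.

4E8F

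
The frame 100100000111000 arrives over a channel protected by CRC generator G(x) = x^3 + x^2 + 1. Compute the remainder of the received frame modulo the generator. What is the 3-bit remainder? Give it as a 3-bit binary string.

111

Modulo-2 division of 100100000111000 by 1101:
  pos 0: 1001 XOR 1101 = 0100
  pos 1: 1000 XOR 1101 = 0101
  pos 2: 1010 XOR 1101 = 0111
  pos 3: 1110 XOR 1101 = 0011
  pos 5: 1100 XOR 1101 = 0001
  pos 8: 1111 XOR 1101 = 0010
  pos 10: 1000 XOR 1101 = 0101
  pos 11: 1010 XOR 1101 = 0111
Remainder = 111 (nonzero — an error is detected).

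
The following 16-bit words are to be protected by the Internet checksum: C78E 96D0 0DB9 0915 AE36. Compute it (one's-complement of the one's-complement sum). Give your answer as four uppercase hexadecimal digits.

One's-complement addition (fold any carry out of bit 15 back into bit 0):
  0xC78E + 0x96D0 = 0x15E5E → wrap carry → 0x5E5F
  0x5E5F + 0x0DB9 = 0x06C18
  0x6C18 + 0x0915 = 0x0752D
  0x752D + 0xAE36 = 0x12363 → wrap carry → 0x2364
One's-complement sum = 0x2364.
Checksum = ~0x2364 & 0xFFFF = 0xDC9B.

DC9B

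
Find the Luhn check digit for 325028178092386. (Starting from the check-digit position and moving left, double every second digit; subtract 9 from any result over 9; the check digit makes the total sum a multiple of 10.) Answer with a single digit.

Partial digits right→left: 6 8 3 2 9 0 8 7 1 8 2 0 5 2 3
Double every second digit counting from the check-digit position (so the 1st, 3rd, 5th, ... of the partial from the right).
  doubled (with −9 where >9): 3 6 9 7 2 4 1 6 → sum 38
  kept as-is: 8 2 0 7 8 0 2 → sum 27
Total = 38 + 27 = 65.
Check digit = (10 − (65 mod 10)) mod 10 = 5.

5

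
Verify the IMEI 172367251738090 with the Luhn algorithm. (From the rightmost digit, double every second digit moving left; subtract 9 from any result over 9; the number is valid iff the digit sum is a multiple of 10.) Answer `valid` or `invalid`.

invalid

From the right, keep odd positions and double even positions (subtract 9 from any doubled value over 9):
  doubled (positions 2,4,...): 9 7 5 1 5 6 5 → sum 38
  kept (positions 1,3,...): 0 0 3 1 2 6 2 1 → sum 15
Total = 53.
53 mod 10 = 3, so the number is invalid.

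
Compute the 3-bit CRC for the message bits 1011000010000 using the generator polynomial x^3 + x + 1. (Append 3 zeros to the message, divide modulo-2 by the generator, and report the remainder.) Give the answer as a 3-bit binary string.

Append 3 zeros: 1011000010000000. Divide by 1011 (XOR where the leading bit is 1):
  pos 0: 1011 XOR 1011 = 0000
  pos 8: 1000 XOR 1011 = 0011
  pos 10: 1100 XOR 1011 = 0111
  pos 11: 1110 XOR 1011 = 0101
  pos 12: 1010 XOR 1011 = 0001
Remainder (last 3 bits) = 001. This is the CRC / FCS.

001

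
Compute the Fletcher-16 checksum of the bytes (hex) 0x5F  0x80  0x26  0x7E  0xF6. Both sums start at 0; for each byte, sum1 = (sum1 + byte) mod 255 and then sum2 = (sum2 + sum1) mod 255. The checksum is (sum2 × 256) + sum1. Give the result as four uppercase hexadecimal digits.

Running sums (mod 255):
  after byte 0 (0x5F): sum1=95, sum2=95
  after byte 1 (0x80): sum1=223, sum2=63
  after byte 2 (0x26): sum1=6, sum2=69
  after byte 3 (0x7E): sum1=132, sum2=201
  after byte 4 (0xF6): sum1=123, sum2=69
Checksum = sum2·256 + sum1 = 69·256 + 123 = 17787 = 0x457B.

457B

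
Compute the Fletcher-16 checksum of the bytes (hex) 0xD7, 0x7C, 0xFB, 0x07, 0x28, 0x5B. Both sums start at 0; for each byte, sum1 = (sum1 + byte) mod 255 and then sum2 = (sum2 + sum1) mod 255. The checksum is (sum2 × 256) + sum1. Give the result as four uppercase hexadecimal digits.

2EDA

Running sums (mod 255):
  after byte 0 (0xD7): sum1=215, sum2=215
  after byte 1 (0x7C): sum1=84, sum2=44
  after byte 2 (0xFB): sum1=80, sum2=124
  after byte 3 (0x07): sum1=87, sum2=211
  after byte 4 (0x28): sum1=127, sum2=83
  after byte 5 (0x5B): sum1=218, sum2=46
Checksum = sum2·256 + sum1 = 46·256 + 218 = 11994 = 0x2EDA.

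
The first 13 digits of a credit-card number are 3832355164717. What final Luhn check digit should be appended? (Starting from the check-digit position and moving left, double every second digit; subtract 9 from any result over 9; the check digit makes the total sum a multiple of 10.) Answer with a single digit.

Partial digits right→left: 7 1 7 4 6 1 5 5 3 2 3 8 3
Double every second digit counting from the check-digit position (so the 1st, 3rd, 5th, ... of the partial from the right).
  doubled (with −9 where >9): 5 5 3 1 6 6 6 → sum 32
  kept as-is: 1 4 1 5 2 8 → sum 21
Total = 32 + 21 = 53.
Check digit = (10 − (53 mod 10)) mod 10 = 7.

7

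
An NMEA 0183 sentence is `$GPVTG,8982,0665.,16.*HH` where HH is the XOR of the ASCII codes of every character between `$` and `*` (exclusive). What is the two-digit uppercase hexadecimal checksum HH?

XOR the ASCII codes of the payload characters:
  'G' = 0x47 → acc = 0x47
  'P' = 0x50 → acc = 0x17
  'V' = 0x56 → acc = 0x41
  'T' = 0x54 → acc = 0x15
  'G' = 0x47 → acc = 0x52
  ',' = 0x2C → acc = 0x7E
  '8' = 0x38 → acc = 0x46
  '9' = 0x39 → acc = 0x7F
  '8' = 0x38 → acc = 0x47
  '2' = 0x32 → acc = 0x75
  ',' = 0x2C → acc = 0x59
  '0' = 0x30 → acc = 0x69
  '6' = 0x36 → acc = 0x5F
  '6' = 0x36 → acc = 0x69
  '5' = 0x35 → acc = 0x5C
  '.' = 0x2E → acc = 0x72
  ',' = 0x2C → acc = 0x5E
  '1' = 0x31 → acc = 0x6F
  '6' = 0x36 → acc = 0x59
  '.' = 0x2E → acc = 0x77
Checksum = 0x77.

77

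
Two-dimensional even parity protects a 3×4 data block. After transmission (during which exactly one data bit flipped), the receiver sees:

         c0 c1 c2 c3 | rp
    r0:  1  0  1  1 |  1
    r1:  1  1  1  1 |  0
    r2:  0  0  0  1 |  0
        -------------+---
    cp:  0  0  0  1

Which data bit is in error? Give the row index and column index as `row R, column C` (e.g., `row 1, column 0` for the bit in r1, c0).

row 2, column 1

Recompute each row's even parity and compare to rp:
  r0: data parity 1, sent rp 1 → ok
  r1: data parity 0, sent rp 0 → ok
  r2: data parity 1, sent rp 0 → mismatch
Recompute each column's even parity and compare to cp:
  c0: data parity 0, sent cp 0 → ok
  c1: data parity 1, sent cp 0 → mismatch
  c2: data parity 0, sent cp 0 → ok
  c3: data parity 1, sent cp 1 → ok
Exactly one row (r2) and one column (c1) fail → the flipped bit is at their intersection.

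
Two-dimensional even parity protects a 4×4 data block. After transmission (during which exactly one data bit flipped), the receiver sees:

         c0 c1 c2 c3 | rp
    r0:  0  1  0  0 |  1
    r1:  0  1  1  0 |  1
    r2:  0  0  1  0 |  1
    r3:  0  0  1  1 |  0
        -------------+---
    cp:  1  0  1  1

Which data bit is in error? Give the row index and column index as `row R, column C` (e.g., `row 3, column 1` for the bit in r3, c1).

Recompute each row's even parity and compare to rp:
  r0: data parity 1, sent rp 1 → ok
  r1: data parity 0, sent rp 1 → mismatch
  r2: data parity 1, sent rp 1 → ok
  r3: data parity 0, sent rp 0 → ok
Recompute each column's even parity and compare to cp:
  c0: data parity 0, sent cp 1 → mismatch
  c1: data parity 0, sent cp 0 → ok
  c2: data parity 1, sent cp 1 → ok
  c3: data parity 1, sent cp 1 → ok
Exactly one row (r1) and one column (c0) fail → the flipped bit is at their intersection.

row 1, column 0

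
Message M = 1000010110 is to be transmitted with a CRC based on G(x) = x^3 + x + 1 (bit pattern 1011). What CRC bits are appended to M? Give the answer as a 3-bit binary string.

111

Append 3 zeros: 1000010110000. Divide by 1011 (XOR where the leading bit is 1):
  pos 0: 1000 XOR 1011 = 0011
  pos 2: 1101 XOR 1011 = 0110
  pos 3: 1100 XOR 1011 = 0111
  pos 4: 1111 XOR 1011 = 0100
  pos 5: 1001 XOR 1011 = 0010
  pos 7: 1000 XOR 1011 = 0011
  pos 9: 1100 XOR 1011 = 0111
Remainder (last 3 bits) = 111. This is the CRC / FCS.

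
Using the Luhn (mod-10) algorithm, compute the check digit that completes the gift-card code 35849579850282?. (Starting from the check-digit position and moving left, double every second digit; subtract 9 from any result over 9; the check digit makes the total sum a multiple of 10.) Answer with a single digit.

9

Partial digits right→left: 2 8 2 0 5 8 9 7 5 9 4 8 5 3
Double every second digit counting from the check-digit position (so the 1st, 3rd, 5th, ... of the partial from the right).
  doubled (with −9 where >9): 4 4 1 9 1 8 1 → sum 28
  kept as-is: 8 0 8 7 9 8 3 → sum 43
Total = 28 + 43 = 71.
Check digit = (10 − (71 mod 10)) mod 10 = 9.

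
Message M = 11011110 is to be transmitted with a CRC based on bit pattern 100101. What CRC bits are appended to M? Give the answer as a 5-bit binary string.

Append 5 zeros: 1101111000000. Divide by 100101 (XOR where the leading bit is 1):
  pos 0: 110111 XOR 100101 = 010010
  pos 1: 100101 XOR 100101 = 000000
Remainder (last 5 bits) = 00000. This is the CRC / FCS.

00000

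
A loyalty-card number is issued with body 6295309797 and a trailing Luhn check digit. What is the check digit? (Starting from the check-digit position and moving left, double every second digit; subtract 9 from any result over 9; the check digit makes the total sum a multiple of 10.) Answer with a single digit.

Partial digits right→left: 7 9 7 9 0 3 5 9 2 6
Double every second digit counting from the check-digit position (so the 1st, 3rd, 5th, ... of the partial from the right).
  doubled (with −9 where >9): 5 5 0 1 4 → sum 15
  kept as-is: 9 9 3 9 6 → sum 36
Total = 15 + 36 = 51.
Check digit = (10 − (51 mod 10)) mod 10 = 9.

9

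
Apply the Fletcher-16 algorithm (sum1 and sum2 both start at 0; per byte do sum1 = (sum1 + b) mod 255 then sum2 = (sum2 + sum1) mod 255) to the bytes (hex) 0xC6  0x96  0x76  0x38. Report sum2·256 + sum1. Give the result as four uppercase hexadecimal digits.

040C

Running sums (mod 255):
  after byte 0 (0xC6): sum1=198, sum2=198
  after byte 1 (0x96): sum1=93, sum2=36
  after byte 2 (0x76): sum1=211, sum2=247
  after byte 3 (0x38): sum1=12, sum2=4
Checksum = sum2·256 + sum1 = 4·256 + 12 = 1036 = 0x040C.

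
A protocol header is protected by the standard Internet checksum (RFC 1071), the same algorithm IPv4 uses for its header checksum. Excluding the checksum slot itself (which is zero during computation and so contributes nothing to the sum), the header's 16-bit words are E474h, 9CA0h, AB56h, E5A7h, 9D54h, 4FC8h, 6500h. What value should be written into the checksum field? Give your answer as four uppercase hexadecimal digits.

One's-complement addition (fold any carry out of bit 15 back into bit 0):
  0xE474 + 0x9CA0 = 0x18114 → wrap carry → 0x8115
  0x8115 + 0xAB56 = 0x12C6B → wrap carry → 0x2C6C
  0x2C6C + 0xE5A7 = 0x11213 → wrap carry → 0x1214
  0x1214 + 0x9D54 = 0x0AF68
  0xAF68 + 0x4FC8 = 0x0FF30
  0xFF30 + 0x6500 = 0x16430 → wrap carry → 0x6431
One's-complement sum = 0x6431.
Checksum = ~0x6431 & 0xFFFF = 0x9BCE.

9BCE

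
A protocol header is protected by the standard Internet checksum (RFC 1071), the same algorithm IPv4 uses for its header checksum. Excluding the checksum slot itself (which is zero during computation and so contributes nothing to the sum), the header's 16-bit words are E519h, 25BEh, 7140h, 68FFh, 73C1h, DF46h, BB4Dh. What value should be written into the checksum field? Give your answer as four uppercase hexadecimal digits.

One's-complement addition (fold any carry out of bit 15 back into bit 0):
  0xE519 + 0x25BE = 0x10AD7 → wrap carry → 0x0AD8
  0x0AD8 + 0x7140 = 0x07C18
  0x7C18 + 0x68FF = 0x0E517
  0xE517 + 0x73C1 = 0x158D8 → wrap carry → 0x58D9
  0x58D9 + 0xDF46 = 0x1381F → wrap carry → 0x3820
  0x3820 + 0xBB4D = 0x0F36D
One's-complement sum = 0xF36D.
Checksum = ~0xF36D & 0xFFFF = 0x0C92.

0C92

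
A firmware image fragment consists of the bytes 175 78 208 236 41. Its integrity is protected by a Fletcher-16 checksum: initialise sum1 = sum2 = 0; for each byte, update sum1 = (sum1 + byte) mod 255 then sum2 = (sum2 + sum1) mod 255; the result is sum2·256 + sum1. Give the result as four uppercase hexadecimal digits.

Running sums (mod 255):
  after byte 0 (175): sum1=175, sum2=175
  after byte 1 (78): sum1=253, sum2=173
  after byte 2 (208): sum1=206, sum2=124
  after byte 3 (236): sum1=187, sum2=56
  after byte 4 (41): sum1=228, sum2=29
Checksum = sum2·256 + sum1 = 29·256 + 228 = 7652 = 0x1DE4.

1DE4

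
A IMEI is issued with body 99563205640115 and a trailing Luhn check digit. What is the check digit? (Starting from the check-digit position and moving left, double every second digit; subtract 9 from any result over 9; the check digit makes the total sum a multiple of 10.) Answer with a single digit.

Partial digits right→left: 5 1 1 0 4 6 5 0 2 3 6 5 9 9
Double every second digit counting from the check-digit position (so the 1st, 3rd, 5th, ... of the partial from the right).
  doubled (with −9 where >9): 1 2 8 1 4 3 9 → sum 28
  kept as-is: 1 0 6 0 3 5 9 → sum 24
Total = 28 + 24 = 52.
Check digit = (10 − (52 mod 10)) mod 10 = 8.

8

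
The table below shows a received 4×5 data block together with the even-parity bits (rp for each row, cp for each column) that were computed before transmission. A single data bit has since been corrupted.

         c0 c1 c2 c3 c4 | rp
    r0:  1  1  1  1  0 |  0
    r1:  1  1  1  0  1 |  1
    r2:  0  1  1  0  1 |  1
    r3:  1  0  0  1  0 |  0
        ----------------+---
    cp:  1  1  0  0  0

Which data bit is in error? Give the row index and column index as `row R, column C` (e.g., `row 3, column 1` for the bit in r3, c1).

row 1, column 2

Recompute each row's even parity and compare to rp:
  r0: data parity 0, sent rp 0 → ok
  r1: data parity 0, sent rp 1 → mismatch
  r2: data parity 1, sent rp 1 → ok
  r3: data parity 0, sent rp 0 → ok
Recompute each column's even parity and compare to cp:
  c0: data parity 1, sent cp 1 → ok
  c1: data parity 1, sent cp 1 → ok
  c2: data parity 1, sent cp 0 → mismatch
  c3: data parity 0, sent cp 0 → ok
  c4: data parity 0, sent cp 0 → ok
Exactly one row (r1) and one column (c2) fail → the flipped bit is at their intersection.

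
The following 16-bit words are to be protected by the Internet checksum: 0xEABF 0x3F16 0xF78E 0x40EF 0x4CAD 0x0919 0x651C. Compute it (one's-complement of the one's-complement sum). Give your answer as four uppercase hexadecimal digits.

E2C8

One's-complement addition (fold any carry out of bit 15 back into bit 0):
  0xEABF + 0x3F16 = 0x129D5 → wrap carry → 0x29D6
  0x29D6 + 0xF78E = 0x12164 → wrap carry → 0x2165
  0x2165 + 0x40EF = 0x06254
  0x6254 + 0x4CAD = 0x0AF01
  0xAF01 + 0x0919 = 0x0B81A
  0xB81A + 0x651C = 0x11D36 → wrap carry → 0x1D37
One's-complement sum = 0x1D37.
Checksum = ~0x1D37 & 0xFFFF = 0xE2C8.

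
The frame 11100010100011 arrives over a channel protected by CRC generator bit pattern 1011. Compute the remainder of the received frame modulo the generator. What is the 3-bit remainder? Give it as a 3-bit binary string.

Modulo-2 division of 11100010100011 by 1011:
  pos 0: 1110 XOR 1011 = 0101
  pos 1: 1010 XOR 1011 = 0001
  pos 4: 1010 XOR 1011 = 0001
  pos 7: 1100 XOR 1011 = 0111
  pos 8: 1110 XOR 1011 = 0101
  pos 9: 1011 XOR 1011 = 0000
Remainder = 001 (nonzero — an error is detected).

001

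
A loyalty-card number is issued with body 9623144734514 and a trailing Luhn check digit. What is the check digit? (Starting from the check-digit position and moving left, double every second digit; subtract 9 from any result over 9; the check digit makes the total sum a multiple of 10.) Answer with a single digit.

Partial digits right→left: 4 1 5 4 3 7 4 4 1 3 2 6 9
Double every second digit counting from the check-digit position (so the 1st, 3rd, 5th, ... of the partial from the right).
  doubled (with −9 where >9): 8 1 6 8 2 4 9 → sum 38
  kept as-is: 1 4 7 4 3 6 → sum 25
Total = 38 + 25 = 63.
Check digit = (10 − (63 mod 10)) mod 10 = 7.

7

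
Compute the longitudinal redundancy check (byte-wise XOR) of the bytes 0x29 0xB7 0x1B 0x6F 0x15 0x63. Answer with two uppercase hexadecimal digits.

9C

XOR the bytes together:
  start with 0x29
  0x29 ⊕ 0xB7 = 0x9E
  0x9E ⊕ 0x1B = 0x85
  0x85 ⊕ 0x6F = 0xEA
  0xEA ⊕ 0x15 = 0xFF
  0xFF ⊕ 0x63 = 0x9C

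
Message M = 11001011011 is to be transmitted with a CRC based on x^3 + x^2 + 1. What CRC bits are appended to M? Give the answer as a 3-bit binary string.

100

Append 3 zeros: 11001011011000. Divide by 1101 (XOR where the leading bit is 1):
  pos 0: 1100 XOR 1101 = 0001
  pos 3: 1101 XOR 1101 = 0000
  pos 7: 1011 XOR 1101 = 0110
  pos 8: 1100 XOR 1101 = 0001
Remainder (last 3 bits) = 100. This is the CRC / FCS.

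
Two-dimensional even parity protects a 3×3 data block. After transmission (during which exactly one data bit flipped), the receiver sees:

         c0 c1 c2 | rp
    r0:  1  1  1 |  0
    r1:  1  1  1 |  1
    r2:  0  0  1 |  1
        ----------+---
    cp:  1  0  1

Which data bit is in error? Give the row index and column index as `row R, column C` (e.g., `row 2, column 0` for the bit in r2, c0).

row 0, column 0

Recompute each row's even parity and compare to rp:
  r0: data parity 1, sent rp 0 → mismatch
  r1: data parity 1, sent rp 1 → ok
  r2: data parity 1, sent rp 1 → ok
Recompute each column's even parity and compare to cp:
  c0: data parity 0, sent cp 1 → mismatch
  c1: data parity 0, sent cp 0 → ok
  c2: data parity 1, sent cp 1 → ok
Exactly one row (r0) and one column (c0) fail → the flipped bit is at their intersection.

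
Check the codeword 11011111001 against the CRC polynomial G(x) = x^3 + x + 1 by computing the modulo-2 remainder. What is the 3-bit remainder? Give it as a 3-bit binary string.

000

Modulo-2 division of 11011111001 by 1011:
  pos 0: 1101 XOR 1011 = 0110
  pos 1: 1101 XOR 1011 = 0110
  pos 2: 1101 XOR 1011 = 0110
  pos 3: 1101 XOR 1011 = 0110
  pos 4: 1101 XOR 1011 = 0110
  pos 5: 1100 XOR 1011 = 0111
  pos 6: 1110 XOR 1011 = 0101
  pos 7: 1011 XOR 1011 = 0000
Remainder = 000 (zero — the frame passes the CRC check).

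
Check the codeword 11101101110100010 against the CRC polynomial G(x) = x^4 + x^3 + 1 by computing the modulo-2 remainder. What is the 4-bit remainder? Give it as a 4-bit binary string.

Modulo-2 division of 11101101110100010 by 11001:
  pos 0: 11101 XOR 11001 = 00100
  pos 2: 10010 XOR 11001 = 01011
  pos 3: 10111 XOR 11001 = 01110
  pos 4: 11101 XOR 11001 = 00100
  pos 6: 10010 XOR 11001 = 01011
  pos 7: 10111 XOR 11001 = 01110
  pos 8: 11100 XOR 11001 = 00101
  pos 10: 10100 XOR 11001 = 01101
  pos 11: 11011 XOR 11001 = 00010
Remainder = 0100 (nonzero — an error is detected).

0100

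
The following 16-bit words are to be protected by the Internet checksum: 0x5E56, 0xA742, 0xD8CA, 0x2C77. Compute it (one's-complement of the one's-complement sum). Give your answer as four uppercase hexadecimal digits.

One's-complement addition (fold any carry out of bit 15 back into bit 0):
  0x5E56 + 0xA742 = 0x10598 → wrap carry → 0x0599
  0x0599 + 0xD8CA = 0x0DE63
  0xDE63 + 0x2C77 = 0x10ADA → wrap carry → 0x0ADB
One's-complement sum = 0x0ADB.
Checksum = ~0x0ADB & 0xFFFF = 0xF524.

F524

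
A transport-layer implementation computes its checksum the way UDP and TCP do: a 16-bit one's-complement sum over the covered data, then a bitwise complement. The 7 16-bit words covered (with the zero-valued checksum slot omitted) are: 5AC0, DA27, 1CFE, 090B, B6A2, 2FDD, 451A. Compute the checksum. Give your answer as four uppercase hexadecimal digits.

One's-complement addition (fold any carry out of bit 15 back into bit 0):
  0x5AC0 + 0xDA27 = 0x134E7 → wrap carry → 0x34E8
  0x34E8 + 0x1CFE = 0x051E6
  0x51E6 + 0x090B = 0x05AF1
  0x5AF1 + 0xB6A2 = 0x11193 → wrap carry → 0x1194
  0x1194 + 0x2FDD = 0x04171
  0x4171 + 0x451A = 0x0868B
One's-complement sum = 0x868B.
Checksum = ~0x868B & 0xFFFF = 0x7974.

7974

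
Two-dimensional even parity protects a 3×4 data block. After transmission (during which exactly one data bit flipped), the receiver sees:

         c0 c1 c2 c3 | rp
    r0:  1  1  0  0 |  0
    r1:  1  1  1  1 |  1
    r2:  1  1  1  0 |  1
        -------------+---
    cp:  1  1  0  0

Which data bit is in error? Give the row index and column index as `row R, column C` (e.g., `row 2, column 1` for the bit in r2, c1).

row 1, column 3

Recompute each row's even parity and compare to rp:
  r0: data parity 0, sent rp 0 → ok
  r1: data parity 0, sent rp 1 → mismatch
  r2: data parity 1, sent rp 1 → ok
Recompute each column's even parity and compare to cp:
  c0: data parity 1, sent cp 1 → ok
  c1: data parity 1, sent cp 1 → ok
  c2: data parity 0, sent cp 0 → ok
  c3: data parity 1, sent cp 0 → mismatch
Exactly one row (r1) and one column (c3) fail → the flipped bit is at their intersection.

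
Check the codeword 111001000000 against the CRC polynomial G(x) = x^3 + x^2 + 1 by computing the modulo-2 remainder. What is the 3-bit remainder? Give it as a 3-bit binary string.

Modulo-2 division of 111001000000 by 1101:
  pos 0: 1110 XOR 1101 = 0011
  pos 2: 1101 XOR 1101 = 0000
Remainder = 000 (zero — the frame passes the CRC check).

000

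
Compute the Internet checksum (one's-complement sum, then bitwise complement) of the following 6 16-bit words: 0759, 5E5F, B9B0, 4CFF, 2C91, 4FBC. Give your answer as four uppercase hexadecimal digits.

174A

One's-complement addition (fold any carry out of bit 15 back into bit 0):
  0x0759 + 0x5E5F = 0x065B8
  0x65B8 + 0xB9B0 = 0x11F68 → wrap carry → 0x1F69
  0x1F69 + 0x4CFF = 0x06C68
  0x6C68 + 0x2C91 = 0x098F9
  0x98F9 + 0x4FBC = 0x0E8B5
One's-complement sum = 0xE8B5.
Checksum = ~0xE8B5 & 0xFFFF = 0x174A.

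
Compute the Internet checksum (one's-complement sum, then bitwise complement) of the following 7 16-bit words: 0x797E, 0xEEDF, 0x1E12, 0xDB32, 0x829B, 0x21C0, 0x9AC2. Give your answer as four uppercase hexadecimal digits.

5F3E

One's-complement addition (fold any carry out of bit 15 back into bit 0):
  0x797E + 0xEEDF = 0x1685D → wrap carry → 0x685E
  0x685E + 0x1E12 = 0x08670
  0x8670 + 0xDB32 = 0x161A2 → wrap carry → 0x61A3
  0x61A3 + 0x829B = 0x0E43E
  0xE43E + 0x21C0 = 0x105FE → wrap carry → 0x05FF
  0x05FF + 0x9AC2 = 0x0A0C1
One's-complement sum = 0xA0C1.
Checksum = ~0xA0C1 & 0xFFFF = 0x5F3E.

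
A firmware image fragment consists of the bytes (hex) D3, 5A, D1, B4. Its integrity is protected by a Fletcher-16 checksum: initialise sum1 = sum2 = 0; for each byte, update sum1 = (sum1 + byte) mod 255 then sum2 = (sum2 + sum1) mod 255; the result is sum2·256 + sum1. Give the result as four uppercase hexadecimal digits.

B6B4

Running sums (mod 255):
  after byte 0 (D3): sum1=211, sum2=211
  after byte 1 (5A): sum1=46, sum2=2
  after byte 2 (D1): sum1=0, sum2=2
  after byte 3 (B4): sum1=180, sum2=182
Checksum = sum2·256 + sum1 = 182·256 + 180 = 46772 = 0xB6B4.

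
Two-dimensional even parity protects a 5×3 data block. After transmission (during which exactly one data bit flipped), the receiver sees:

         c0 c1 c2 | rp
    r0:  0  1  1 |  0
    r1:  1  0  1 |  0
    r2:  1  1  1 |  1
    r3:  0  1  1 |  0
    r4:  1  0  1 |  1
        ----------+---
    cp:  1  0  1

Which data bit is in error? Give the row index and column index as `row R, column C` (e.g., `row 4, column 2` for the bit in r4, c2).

row 4, column 1

Recompute each row's even parity and compare to rp:
  r0: data parity 0, sent rp 0 → ok
  r1: data parity 0, sent rp 0 → ok
  r2: data parity 1, sent rp 1 → ok
  r3: data parity 0, sent rp 0 → ok
  r4: data parity 0, sent rp 1 → mismatch
Recompute each column's even parity and compare to cp:
  c0: data parity 1, sent cp 1 → ok
  c1: data parity 1, sent cp 0 → mismatch
  c2: data parity 1, sent cp 1 → ok
Exactly one row (r4) and one column (c1) fail → the flipped bit is at their intersection.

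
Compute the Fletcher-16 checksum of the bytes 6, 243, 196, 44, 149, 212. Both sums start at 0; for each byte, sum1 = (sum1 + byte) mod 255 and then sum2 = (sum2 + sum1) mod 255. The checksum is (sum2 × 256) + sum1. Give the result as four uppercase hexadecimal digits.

7F55

Running sums (mod 255):
  after byte 0 (6): sum1=6, sum2=6
  after byte 1 (243): sum1=249, sum2=0
  after byte 2 (196): sum1=190, sum2=190
  after byte 3 (44): sum1=234, sum2=169
  after byte 4 (149): sum1=128, sum2=42
  after byte 5 (212): sum1=85, sum2=127
Checksum = sum2·256 + sum1 = 127·256 + 85 = 32597 = 0x7F55.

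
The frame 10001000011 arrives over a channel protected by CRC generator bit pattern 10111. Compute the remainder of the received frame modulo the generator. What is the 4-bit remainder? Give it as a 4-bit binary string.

Modulo-2 division of 10001000011 by 10111:
  pos 0: 10001 XOR 10111 = 00110
  pos 2: 11000 XOR 10111 = 01111
  pos 3: 11110 XOR 10111 = 01001
  pos 4: 10010 XOR 10111 = 00101
  pos 6: 10111 XOR 10111 = 00000
Remainder = 0000 (zero — the frame passes the CRC check).

0000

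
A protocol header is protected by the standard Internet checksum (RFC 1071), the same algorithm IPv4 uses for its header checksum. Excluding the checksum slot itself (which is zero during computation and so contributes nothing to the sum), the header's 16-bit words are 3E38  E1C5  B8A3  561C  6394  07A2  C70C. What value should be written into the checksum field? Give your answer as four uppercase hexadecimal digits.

9EFE

One's-complement addition (fold any carry out of bit 15 back into bit 0):
  0x3E38 + 0xE1C5 = 0x11FFD → wrap carry → 0x1FFE
  0x1FFE + 0xB8A3 = 0x0D8A1
  0xD8A1 + 0x561C = 0x12EBD → wrap carry → 0x2EBE
  0x2EBE + 0x6394 = 0x09252
  0x9252 + 0x07A2 = 0x099F4
  0x99F4 + 0xC70C = 0x16100 → wrap carry → 0x6101
One's-complement sum = 0x6101.
Checksum = ~0x6101 & 0xFFFF = 0x9EFE.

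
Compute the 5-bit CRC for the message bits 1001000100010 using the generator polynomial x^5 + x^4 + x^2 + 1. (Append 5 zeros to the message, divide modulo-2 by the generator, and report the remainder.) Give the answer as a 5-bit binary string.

00110

Append 5 zeros: 100100010001000000. Divide by 110101 (XOR where the leading bit is 1):
  pos 0: 100100 XOR 110101 = 010001
  pos 1: 100010 XOR 110101 = 010111
  pos 2: 101111 XOR 110101 = 011010
  pos 3: 110100 XOR 110101 = 000001
  pos 8: 100100 XOR 110101 = 010001
  pos 9: 100010 XOR 110101 = 010111
  pos 10: 101110 XOR 110101 = 011011
  pos 11: 110110 XOR 110101 = 000011
Remainder (last 5 bits) = 00110. This is the CRC / FCS.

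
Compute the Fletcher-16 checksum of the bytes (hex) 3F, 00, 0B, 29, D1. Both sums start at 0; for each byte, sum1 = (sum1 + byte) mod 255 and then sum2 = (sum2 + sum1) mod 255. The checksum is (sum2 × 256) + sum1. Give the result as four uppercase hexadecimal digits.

8145

Running sums (mod 255):
  after byte 0 (3F): sum1=63, sum2=63
  after byte 1 (00): sum1=63, sum2=126
  after byte 2 (0B): sum1=74, sum2=200
  after byte 3 (29): sum1=115, sum2=60
  after byte 4 (D1): sum1=69, sum2=129
Checksum = sum2·256 + sum1 = 129·256 + 69 = 33093 = 0x8145.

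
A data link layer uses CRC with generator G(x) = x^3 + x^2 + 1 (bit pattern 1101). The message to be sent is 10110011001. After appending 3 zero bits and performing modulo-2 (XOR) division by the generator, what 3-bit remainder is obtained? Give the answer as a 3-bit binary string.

Append 3 zeros: 10110011001000. Divide by 1101 (XOR where the leading bit is 1):
  pos 0: 1011 XOR 1101 = 0110
  pos 1: 1100 XOR 1101 = 0001
  pos 4: 1011 XOR 1101 = 0110
  pos 5: 1100 XOR 1101 = 0001
  pos 8: 1010 XOR 1101 = 0111
  pos 9: 1110 XOR 1101 = 0011
Remainder (last 3 bits) = 110. This is the CRC / FCS.

110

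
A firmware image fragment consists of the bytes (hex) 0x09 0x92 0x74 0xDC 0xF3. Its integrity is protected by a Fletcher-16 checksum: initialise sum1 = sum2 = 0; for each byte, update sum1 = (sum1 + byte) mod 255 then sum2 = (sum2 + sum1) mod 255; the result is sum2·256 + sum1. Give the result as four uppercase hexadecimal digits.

82E0

Running sums (mod 255):
  after byte 0 (0x09): sum1=9, sum2=9
  after byte 1 (0x92): sum1=155, sum2=164
  after byte 2 (0x74): sum1=16, sum2=180
  after byte 3 (0xDC): sum1=236, sum2=161
  after byte 4 (0xF3): sum1=224, sum2=130
Checksum = sum2·256 + sum1 = 130·256 + 224 = 33504 = 0x82E0.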